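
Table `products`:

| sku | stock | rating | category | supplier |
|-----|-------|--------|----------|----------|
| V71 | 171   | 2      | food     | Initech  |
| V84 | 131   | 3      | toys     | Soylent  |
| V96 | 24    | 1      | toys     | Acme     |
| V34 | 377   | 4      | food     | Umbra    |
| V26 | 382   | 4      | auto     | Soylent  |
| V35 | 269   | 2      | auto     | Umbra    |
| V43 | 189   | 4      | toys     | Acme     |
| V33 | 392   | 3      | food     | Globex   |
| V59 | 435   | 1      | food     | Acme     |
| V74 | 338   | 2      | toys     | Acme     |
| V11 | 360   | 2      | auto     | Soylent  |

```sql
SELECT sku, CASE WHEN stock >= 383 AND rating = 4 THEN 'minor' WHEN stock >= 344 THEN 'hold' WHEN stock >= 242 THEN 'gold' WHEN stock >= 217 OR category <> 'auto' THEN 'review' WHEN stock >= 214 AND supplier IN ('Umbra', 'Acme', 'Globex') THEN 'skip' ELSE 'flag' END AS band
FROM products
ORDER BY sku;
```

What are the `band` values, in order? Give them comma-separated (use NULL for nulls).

sku=V11: stock >= 344 → hold
sku=V26: stock >= 344 → hold
sku=V33: stock >= 344 → hold
sku=V34: stock >= 344 → hold
sku=V35: stock >= 242 → gold
sku=V43: stock >= 217 OR category <> 'auto' → review
sku=V59: stock >= 344 → hold
sku=V71: stock >= 217 OR category <> 'auto' → review
sku=V74: stock >= 242 → gold
sku=V84: stock >= 217 OR category <> 'auto' → review
sku=V96: stock >= 217 OR category <> 'auto' → review

hold, hold, hold, hold, gold, review, hold, review, gold, review, review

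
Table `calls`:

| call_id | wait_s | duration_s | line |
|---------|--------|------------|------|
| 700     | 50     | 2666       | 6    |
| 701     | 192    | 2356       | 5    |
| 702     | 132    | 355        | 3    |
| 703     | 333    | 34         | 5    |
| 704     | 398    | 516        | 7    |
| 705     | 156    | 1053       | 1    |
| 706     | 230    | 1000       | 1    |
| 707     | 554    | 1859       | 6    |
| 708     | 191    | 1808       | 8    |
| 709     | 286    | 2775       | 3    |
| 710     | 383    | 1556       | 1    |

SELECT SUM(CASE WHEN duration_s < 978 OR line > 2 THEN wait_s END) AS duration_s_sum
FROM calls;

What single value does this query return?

call_id=700: ✓ → 50
call_id=701: ✓ → 192
call_id=702: ✓ → 132
call_id=703: ✓ → 333
call_id=704: ✓ → 398
call_id=705: ✗
call_id=706: ✗
call_id=707: ✓ → 554
call_id=708: ✓ → 191
call_id=709: ✓ → 286
call_id=710: ✗
duration_s_sum = 50 + 192 + 132 + 333 + 398 + 554 + 191 + 286 = 2136

2136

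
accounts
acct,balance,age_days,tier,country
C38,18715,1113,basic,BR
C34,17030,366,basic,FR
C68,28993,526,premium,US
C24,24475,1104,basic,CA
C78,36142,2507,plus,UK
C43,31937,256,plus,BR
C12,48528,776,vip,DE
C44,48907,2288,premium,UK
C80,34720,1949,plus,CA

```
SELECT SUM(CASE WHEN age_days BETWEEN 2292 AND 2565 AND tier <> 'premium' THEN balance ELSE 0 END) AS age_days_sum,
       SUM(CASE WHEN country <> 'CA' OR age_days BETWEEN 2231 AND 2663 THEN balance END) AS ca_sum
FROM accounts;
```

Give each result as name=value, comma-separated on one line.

[age_days_sum: age_days BETWEEN 2292 AND 2565 AND tier <> 'premium']
acct=C38: ✗
acct=C34: ✗
acct=C68: ✗
acct=C24: ✗
acct=C78: ✓ → 36142
acct=C43: ✗
acct=C12: ✗
acct=C44: ✗
acct=C80: ✗
age_days_sum = 36142
—
[ca_sum: country <> 'CA' OR age_days BETWEEN 2231 AND 2663]
acct=C38: ✓ → 18715
acct=C34: ✓ → 17030
acct=C68: ✓ → 28993
acct=C24: ✗
acct=C78: ✓ → 36142
acct=C43: ✓ → 31937
acct=C12: ✓ → 48528
acct=C44: ✓ → 48907
acct=C80: ✗
ca_sum = 18715 + 17030 + 28993 + 36142 + 31937 + 48528 + 48907 = 230252

age_days_sum=36142, ca_sum=230252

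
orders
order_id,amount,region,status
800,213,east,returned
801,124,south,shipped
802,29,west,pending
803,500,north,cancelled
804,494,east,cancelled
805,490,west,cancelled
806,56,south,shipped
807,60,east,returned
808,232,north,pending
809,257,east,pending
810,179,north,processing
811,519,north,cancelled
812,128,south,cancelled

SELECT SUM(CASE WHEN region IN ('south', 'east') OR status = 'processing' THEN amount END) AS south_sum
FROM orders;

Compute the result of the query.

1511

order_id=800: ✓ → 213
order_id=801: ✓ → 124
order_id=802: ✗
order_id=803: ✗
order_id=804: ✓ → 494
order_id=805: ✗
order_id=806: ✓ → 56
order_id=807: ✓ → 60
order_id=808: ✗
order_id=809: ✓ → 257
order_id=810: ✓ → 179
order_id=811: ✗
order_id=812: ✓ → 128
south_sum = 213 + 124 + 494 + 56 + 60 + 257 + 179 + 128 = 1511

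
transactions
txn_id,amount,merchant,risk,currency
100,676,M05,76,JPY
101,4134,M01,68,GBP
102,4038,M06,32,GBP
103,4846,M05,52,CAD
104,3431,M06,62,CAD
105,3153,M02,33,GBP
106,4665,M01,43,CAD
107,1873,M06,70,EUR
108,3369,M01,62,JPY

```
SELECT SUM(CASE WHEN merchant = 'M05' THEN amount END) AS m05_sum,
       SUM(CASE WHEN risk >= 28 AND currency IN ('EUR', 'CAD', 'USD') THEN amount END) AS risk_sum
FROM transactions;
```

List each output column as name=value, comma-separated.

m05_sum=5522, risk_sum=14815

[m05_sum: merchant = 'M05']
txn_id=100: ✓ → 676
txn_id=101: ✗
txn_id=102: ✗
txn_id=103: ✓ → 4846
txn_id=104: ✗
txn_id=105: ✗
txn_id=106: ✗
txn_id=107: ✗
txn_id=108: ✗
m05_sum = 676 + 4846 = 5522
—
[risk_sum: risk >= 28 AND currency IN ('EUR', 'CAD', 'USD')]
txn_id=100: ✗
txn_id=101: ✗
txn_id=102: ✗
txn_id=103: ✓ → 4846
txn_id=104: ✓ → 3431
txn_id=105: ✗
txn_id=106: ✓ → 4665
txn_id=107: ✓ → 1873
txn_id=108: ✗
risk_sum = 4846 + 3431 + 4665 + 1873 = 14815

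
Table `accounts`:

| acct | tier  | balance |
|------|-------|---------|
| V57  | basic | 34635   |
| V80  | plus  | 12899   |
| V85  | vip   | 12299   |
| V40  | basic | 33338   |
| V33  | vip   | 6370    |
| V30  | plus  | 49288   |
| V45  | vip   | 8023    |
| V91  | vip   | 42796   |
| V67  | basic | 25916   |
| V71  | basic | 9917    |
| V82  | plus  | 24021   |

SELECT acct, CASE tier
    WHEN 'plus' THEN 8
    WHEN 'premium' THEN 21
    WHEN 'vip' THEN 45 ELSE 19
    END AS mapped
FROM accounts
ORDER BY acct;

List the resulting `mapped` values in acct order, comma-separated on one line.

8, 45, 19, 45, 19, 19, 19, 8, 8, 45, 45

acct=V30: tier='plus' → 8
acct=V33: tier='vip' → 45
acct=V40: ELSE → 19
acct=V45: tier='vip' → 45
acct=V57: ELSE → 19
acct=V67: ELSE → 19
acct=V71: ELSE → 19
acct=V80: tier='plus' → 8
acct=V82: tier='plus' → 8
acct=V85: tier='vip' → 45
acct=V91: tier='vip' → 45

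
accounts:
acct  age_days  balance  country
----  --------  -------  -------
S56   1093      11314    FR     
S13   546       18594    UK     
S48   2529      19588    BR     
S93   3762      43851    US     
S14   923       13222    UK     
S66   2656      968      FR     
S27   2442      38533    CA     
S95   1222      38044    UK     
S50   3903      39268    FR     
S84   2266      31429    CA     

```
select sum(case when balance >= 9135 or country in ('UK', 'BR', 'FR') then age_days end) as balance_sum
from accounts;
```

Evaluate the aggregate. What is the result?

acct=S56: ✓ → 1093
acct=S13: ✓ → 546
acct=S48: ✓ → 2529
acct=S93: ✓ → 3762
acct=S14: ✓ → 923
acct=S66: ✓ → 2656
acct=S27: ✓ → 2442
acct=S95: ✓ → 1222
acct=S50: ✓ → 3903
acct=S84: ✓ → 2266
balance_sum = 1093 + 546 + 2529 + 3762 + 923 + 2656 + 2442 + 1222 + 3903 + 2266 = 21342

21342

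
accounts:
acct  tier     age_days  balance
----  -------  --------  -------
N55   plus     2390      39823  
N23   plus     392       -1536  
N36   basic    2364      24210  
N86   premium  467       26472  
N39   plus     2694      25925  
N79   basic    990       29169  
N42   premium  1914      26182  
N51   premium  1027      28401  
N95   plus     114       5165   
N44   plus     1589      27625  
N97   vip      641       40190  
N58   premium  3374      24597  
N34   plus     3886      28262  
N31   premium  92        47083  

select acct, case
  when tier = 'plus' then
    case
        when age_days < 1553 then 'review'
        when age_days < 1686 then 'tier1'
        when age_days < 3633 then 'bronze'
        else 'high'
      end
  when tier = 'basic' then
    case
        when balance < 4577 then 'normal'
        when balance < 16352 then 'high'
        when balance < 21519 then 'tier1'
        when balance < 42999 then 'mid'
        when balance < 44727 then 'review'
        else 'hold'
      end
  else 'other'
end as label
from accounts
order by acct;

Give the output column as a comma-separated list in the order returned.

acct=N23: tier='plus' → inner[age_days < 1553] → review
acct=N31: tier='premium' → outer ELSE → other
acct=N34: tier='plus' → inner[ELSE] → high
acct=N36: tier='basic' → inner[balance < 42999] → mid
acct=N39: tier='plus' → inner[age_days < 3633] → bronze
acct=N42: tier='premium' → outer ELSE → other
acct=N44: tier='plus' → inner[age_days < 1686] → tier1
acct=N51: tier='premium' → outer ELSE → other
acct=N55: tier='plus' → inner[age_days < 3633] → bronze
acct=N58: tier='premium' → outer ELSE → other
acct=N79: tier='basic' → inner[balance < 42999] → mid
acct=N86: tier='premium' → outer ELSE → other
acct=N95: tier='plus' → inner[age_days < 1553] → review
acct=N97: tier='vip' → outer ELSE → other

review, other, high, mid, bronze, other, tier1, other, bronze, other, mid, other, review, other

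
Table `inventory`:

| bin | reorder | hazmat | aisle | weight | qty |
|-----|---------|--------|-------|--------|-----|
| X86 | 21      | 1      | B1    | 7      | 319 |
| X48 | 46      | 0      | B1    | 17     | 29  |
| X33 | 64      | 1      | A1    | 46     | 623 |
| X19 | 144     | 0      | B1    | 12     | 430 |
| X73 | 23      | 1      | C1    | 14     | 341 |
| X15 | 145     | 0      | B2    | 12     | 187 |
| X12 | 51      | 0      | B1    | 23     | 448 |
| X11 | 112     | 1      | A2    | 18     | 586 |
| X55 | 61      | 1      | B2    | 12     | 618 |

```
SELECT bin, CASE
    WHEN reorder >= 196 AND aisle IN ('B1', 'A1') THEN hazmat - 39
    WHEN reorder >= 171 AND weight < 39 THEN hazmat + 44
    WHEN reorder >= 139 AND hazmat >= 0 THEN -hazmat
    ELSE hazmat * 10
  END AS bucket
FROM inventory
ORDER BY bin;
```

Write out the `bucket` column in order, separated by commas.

10, 0, 0, 0, 10, 0, 10, 10, 10

bin=X11: ELSE → 10
bin=X12: ELSE → 0
bin=X15: reorder >= 139 AND hazmat >= 0 → 0
bin=X19: reorder >= 139 AND hazmat >= 0 → 0
bin=X33: ELSE → 10
bin=X48: ELSE → 0
bin=X55: ELSE → 10
bin=X73: ELSE → 10
bin=X86: ELSE → 10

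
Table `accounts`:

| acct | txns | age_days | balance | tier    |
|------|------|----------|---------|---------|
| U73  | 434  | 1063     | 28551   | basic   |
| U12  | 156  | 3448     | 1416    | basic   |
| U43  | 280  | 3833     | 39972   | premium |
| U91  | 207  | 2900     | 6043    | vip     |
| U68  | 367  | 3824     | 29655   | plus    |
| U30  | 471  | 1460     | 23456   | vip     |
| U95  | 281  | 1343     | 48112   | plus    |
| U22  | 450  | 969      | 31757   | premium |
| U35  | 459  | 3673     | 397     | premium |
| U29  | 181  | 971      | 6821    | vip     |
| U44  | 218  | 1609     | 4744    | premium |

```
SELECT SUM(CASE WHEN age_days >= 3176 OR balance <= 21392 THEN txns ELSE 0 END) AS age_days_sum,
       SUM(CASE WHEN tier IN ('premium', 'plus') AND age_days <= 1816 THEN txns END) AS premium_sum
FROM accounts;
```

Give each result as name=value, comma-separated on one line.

age_days_sum=1868, premium_sum=949

[age_days_sum: age_days >= 3176 OR balance <= 21392]
acct=U73: ✗
acct=U12: ✓ → 156
acct=U43: ✓ → 280
acct=U91: ✓ → 207
acct=U68: ✓ → 367
acct=U30: ✗
acct=U95: ✗
acct=U22: ✗
acct=U35: ✓ → 459
acct=U29: ✓ → 181
acct=U44: ✓ → 218
age_days_sum = 156 + 280 + 207 + 367 + 459 + 181 + 218 = 1868
—
[premium_sum: tier IN ('premium', 'plus') AND age_days <= 1816]
acct=U73: ✗
acct=U12: ✗
acct=U43: ✗
acct=U91: ✗
acct=U68: ✗
acct=U30: ✗
acct=U95: ✓ → 281
acct=U22: ✓ → 450
acct=U35: ✗
acct=U29: ✗
acct=U44: ✓ → 218
premium_sum = 281 + 450 + 218 = 949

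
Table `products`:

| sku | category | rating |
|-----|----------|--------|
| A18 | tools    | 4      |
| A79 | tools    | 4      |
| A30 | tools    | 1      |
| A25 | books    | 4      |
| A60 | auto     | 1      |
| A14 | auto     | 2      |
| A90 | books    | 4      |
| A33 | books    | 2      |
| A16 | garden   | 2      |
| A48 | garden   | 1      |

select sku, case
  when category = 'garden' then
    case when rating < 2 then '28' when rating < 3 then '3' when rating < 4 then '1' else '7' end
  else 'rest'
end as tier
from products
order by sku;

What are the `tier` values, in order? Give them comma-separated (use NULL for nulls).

rest, 3, rest, rest, rest, rest, 28, rest, rest, rest

sku=A14: category='auto' → outer ELSE → rest
sku=A16: category='garden' → inner[rating < 3] → 3
sku=A18: category='tools' → outer ELSE → rest
sku=A25: category='books' → outer ELSE → rest
sku=A30: category='tools' → outer ELSE → rest
sku=A33: category='books' → outer ELSE → rest
sku=A48: category='garden' → inner[rating < 2] → 28
sku=A60: category='auto' → outer ELSE → rest
sku=A79: category='tools' → outer ELSE → rest
sku=A90: category='books' → outer ELSE → rest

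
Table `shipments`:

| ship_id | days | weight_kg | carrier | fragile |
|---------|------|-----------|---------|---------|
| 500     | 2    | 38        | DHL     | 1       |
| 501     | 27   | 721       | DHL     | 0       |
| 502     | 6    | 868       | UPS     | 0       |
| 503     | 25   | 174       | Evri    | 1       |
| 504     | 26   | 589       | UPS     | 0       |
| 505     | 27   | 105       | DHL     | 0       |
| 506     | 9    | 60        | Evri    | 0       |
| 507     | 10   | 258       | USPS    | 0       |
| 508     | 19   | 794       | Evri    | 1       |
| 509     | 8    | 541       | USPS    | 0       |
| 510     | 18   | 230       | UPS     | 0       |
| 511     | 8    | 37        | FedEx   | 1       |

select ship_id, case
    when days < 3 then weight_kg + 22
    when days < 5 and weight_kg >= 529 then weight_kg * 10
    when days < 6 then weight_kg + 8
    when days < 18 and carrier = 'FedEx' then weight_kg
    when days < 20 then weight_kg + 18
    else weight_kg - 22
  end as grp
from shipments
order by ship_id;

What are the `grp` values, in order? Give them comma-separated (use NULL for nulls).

60, 699, 886, 152, 567, 83, 78, 276, 812, 559, 248, 37

ship_id=500: days < 3 → 60
ship_id=501: ELSE → 699
ship_id=502: days < 20 → 886
ship_id=503: ELSE → 152
ship_id=504: ELSE → 567
ship_id=505: ELSE → 83
ship_id=506: days < 20 → 78
ship_id=507: days < 20 → 276
ship_id=508: days < 20 → 812
ship_id=509: days < 20 → 559
ship_id=510: days < 20 → 248
ship_id=511: days < 18 and carrier = 'FedEx' → 37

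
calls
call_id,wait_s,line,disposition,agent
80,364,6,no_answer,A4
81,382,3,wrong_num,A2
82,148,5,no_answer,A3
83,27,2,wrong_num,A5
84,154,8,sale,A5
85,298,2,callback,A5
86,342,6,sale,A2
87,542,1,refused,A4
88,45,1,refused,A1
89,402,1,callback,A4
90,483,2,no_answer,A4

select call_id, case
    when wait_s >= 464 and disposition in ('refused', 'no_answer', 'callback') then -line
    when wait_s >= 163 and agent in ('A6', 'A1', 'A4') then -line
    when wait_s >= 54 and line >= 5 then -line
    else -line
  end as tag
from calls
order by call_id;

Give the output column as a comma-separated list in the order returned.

call_id=80: wait_s >= 163 and agent in ('A6', 'A1', 'A4') → -6
call_id=81: ELSE → -3
call_id=82: wait_s >= 54 and line >= 5 → -5
call_id=83: ELSE → -2
call_id=84: wait_s >= 54 and line >= 5 → -8
call_id=85: ELSE → -2
call_id=86: wait_s >= 54 and line >= 5 → -6
call_id=87: wait_s >= 464 and disposition in ('refused', 'no_answer', 'callback') → -1
call_id=88: ELSE → -1
call_id=89: wait_s >= 163 and agent in ('A6', 'A1', 'A4') → -1
call_id=90: wait_s >= 464 and disposition in ('refused', 'no_answer', 'callback') → -2

-6, -3, -5, -2, -8, -2, -6, -1, -1, -1, -2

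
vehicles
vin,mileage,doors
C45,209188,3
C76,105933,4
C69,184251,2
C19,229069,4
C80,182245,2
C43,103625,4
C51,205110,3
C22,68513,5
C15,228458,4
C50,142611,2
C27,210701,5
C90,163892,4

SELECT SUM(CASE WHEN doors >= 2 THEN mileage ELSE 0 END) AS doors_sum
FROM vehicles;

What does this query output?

2033596

vin=C45: ✓ → 209188
vin=C76: ✓ → 105933
vin=C69: ✓ → 184251
vin=C19: ✓ → 229069
vin=C80: ✓ → 182245
vin=C43: ✓ → 103625
vin=C51: ✓ → 205110
vin=C22: ✓ → 68513
vin=C15: ✓ → 228458
vin=C50: ✓ → 142611
vin=C27: ✓ → 210701
vin=C90: ✓ → 163892
doors_sum = 209188 + 105933 + 184251 + 229069 + 182245 + 103625 + 205110 + 68513 + 228458 + 142611 + 210701 + 163892 = 2033596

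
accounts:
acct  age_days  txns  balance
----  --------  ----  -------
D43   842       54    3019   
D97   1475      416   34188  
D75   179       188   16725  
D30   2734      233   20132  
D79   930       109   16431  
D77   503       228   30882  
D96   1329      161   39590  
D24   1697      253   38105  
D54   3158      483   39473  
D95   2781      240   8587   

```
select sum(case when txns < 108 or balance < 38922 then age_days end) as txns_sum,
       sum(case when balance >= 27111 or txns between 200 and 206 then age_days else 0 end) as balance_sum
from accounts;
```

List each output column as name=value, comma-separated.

txns_sum=11141, balance_sum=8162

[txns_sum: txns < 108 or balance < 38922]
acct=D43: ✓ → 842
acct=D97: ✓ → 1475
acct=D75: ✓ → 179
acct=D30: ✓ → 2734
acct=D79: ✓ → 930
acct=D77: ✓ → 503
acct=D96: ✗
acct=D24: ✓ → 1697
acct=D54: ✗
acct=D95: ✓ → 2781
txns_sum = 842 + 1475 + 179 + 2734 + 930 + 503 + 1697 + 2781 = 11141
—
[balance_sum: balance >= 27111 or txns between 200 and 206]
acct=D43: ✗
acct=D97: ✓ → 1475
acct=D75: ✗
acct=D30: ✗
acct=D79: ✗
acct=D77: ✓ → 503
acct=D96: ✓ → 1329
acct=D24: ✓ → 1697
acct=D54: ✓ → 3158
acct=D95: ✗
balance_sum = 1475 + 503 + 1329 + 1697 + 3158 = 8162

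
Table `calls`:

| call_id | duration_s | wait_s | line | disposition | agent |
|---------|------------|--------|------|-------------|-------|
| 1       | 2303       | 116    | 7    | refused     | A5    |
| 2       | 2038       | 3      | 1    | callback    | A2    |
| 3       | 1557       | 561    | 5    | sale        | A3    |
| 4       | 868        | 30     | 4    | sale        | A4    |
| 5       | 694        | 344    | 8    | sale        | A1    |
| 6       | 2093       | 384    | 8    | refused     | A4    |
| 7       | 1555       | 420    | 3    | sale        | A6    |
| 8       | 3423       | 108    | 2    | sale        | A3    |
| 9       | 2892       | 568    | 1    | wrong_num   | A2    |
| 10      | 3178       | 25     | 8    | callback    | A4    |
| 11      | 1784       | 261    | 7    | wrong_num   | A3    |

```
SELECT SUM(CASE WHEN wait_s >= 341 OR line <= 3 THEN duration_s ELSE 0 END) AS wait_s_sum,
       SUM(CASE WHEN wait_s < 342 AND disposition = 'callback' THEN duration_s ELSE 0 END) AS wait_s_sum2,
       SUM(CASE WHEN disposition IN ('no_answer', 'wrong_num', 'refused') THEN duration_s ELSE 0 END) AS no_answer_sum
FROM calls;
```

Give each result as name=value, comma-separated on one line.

[wait_s_sum: wait_s >= 341 OR line <= 3]
call_id=1: ✗
call_id=2: ✓ → 2038
call_id=3: ✓ → 1557
call_id=4: ✗
call_id=5: ✓ → 694
call_id=6: ✓ → 2093
call_id=7: ✓ → 1555
call_id=8: ✓ → 3423
call_id=9: ✓ → 2892
call_id=10: ✗
call_id=11: ✗
wait_s_sum = 2038 + 1557 + 694 + 2093 + 1555 + 3423 + 2892 = 14252
—
[wait_s_sum2: wait_s < 342 AND disposition = 'callback']
call_id=1: ✗
call_id=2: ✓ → 2038
call_id=3: ✗
call_id=4: ✗
call_id=5: ✗
call_id=6: ✗
call_id=7: ✗
call_id=8: ✗
call_id=9: ✗
call_id=10: ✓ → 3178
call_id=11: ✗
wait_s_sum2 = 2038 + 3178 = 5216
—
[no_answer_sum: disposition IN ('no_answer', 'wrong_num', 'refused')]
call_id=1: ✓ → 2303
call_id=2: ✗
call_id=3: ✗
call_id=4: ✗
call_id=5: ✗
call_id=6: ✓ → 2093
call_id=7: ✗
call_id=8: ✗
call_id=9: ✓ → 2892
call_id=10: ✗
call_id=11: ✓ → 1784
no_answer_sum = 2303 + 2093 + 2892 + 1784 = 9072

wait_s_sum=14252, wait_s_sum2=5216, no_answer_sum=9072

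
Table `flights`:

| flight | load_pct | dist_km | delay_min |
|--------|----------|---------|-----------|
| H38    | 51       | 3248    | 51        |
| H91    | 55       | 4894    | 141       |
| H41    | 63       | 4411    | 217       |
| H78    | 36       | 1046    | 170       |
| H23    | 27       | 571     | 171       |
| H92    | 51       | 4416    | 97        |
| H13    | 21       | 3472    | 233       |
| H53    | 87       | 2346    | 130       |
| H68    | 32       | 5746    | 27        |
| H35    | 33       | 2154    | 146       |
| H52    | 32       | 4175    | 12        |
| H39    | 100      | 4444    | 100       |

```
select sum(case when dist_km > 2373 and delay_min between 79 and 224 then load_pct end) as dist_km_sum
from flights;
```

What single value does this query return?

269

flight=H38: ✗
flight=H91: ✓ → 55
flight=H41: ✓ → 63
flight=H78: ✗
flight=H23: ✗
flight=H92: ✓ → 51
flight=H13: ✗
flight=H53: ✗
flight=H68: ✗
flight=H35: ✗
flight=H52: ✗
flight=H39: ✓ → 100
dist_km_sum = 55 + 63 + 51 + 100 = 269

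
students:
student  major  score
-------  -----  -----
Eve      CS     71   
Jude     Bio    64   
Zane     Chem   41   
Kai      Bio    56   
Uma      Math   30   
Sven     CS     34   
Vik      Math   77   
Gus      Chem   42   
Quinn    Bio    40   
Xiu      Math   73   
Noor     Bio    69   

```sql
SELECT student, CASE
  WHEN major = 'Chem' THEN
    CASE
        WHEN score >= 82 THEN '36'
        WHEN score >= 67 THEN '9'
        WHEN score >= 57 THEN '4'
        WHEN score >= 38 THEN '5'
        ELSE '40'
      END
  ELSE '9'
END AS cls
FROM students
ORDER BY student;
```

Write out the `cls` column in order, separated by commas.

student=Eve: major='CS' → outer ELSE → 9
student=Gus: major='Chem' → inner[score >= 38] → 5
student=Jude: major='Bio' → outer ELSE → 9
student=Kai: major='Bio' → outer ELSE → 9
student=Noor: major='Bio' → outer ELSE → 9
student=Quinn: major='Bio' → outer ELSE → 9
student=Sven: major='CS' → outer ELSE → 9
student=Uma: major='Math' → outer ELSE → 9
student=Vik: major='Math' → outer ELSE → 9
student=Xiu: major='Math' → outer ELSE → 9
student=Zane: major='Chem' → inner[score >= 38] → 5

9, 5, 9, 9, 9, 9, 9, 9, 9, 9, 5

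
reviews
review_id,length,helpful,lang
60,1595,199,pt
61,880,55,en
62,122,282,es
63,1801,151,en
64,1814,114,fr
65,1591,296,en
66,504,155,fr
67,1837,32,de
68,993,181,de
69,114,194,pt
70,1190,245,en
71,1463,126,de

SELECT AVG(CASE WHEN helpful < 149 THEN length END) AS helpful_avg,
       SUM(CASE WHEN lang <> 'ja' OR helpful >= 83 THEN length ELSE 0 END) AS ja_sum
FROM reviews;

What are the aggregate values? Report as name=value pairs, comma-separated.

[helpful_avg: helpful < 149]
review_id=60: ✗
review_id=61: ✓ → 880
review_id=62: ✗
review_id=63: ✗
review_id=64: ✓ → 1814
review_id=65: ✗
review_id=66: ✗
review_id=67: ✓ → 1837
review_id=68: ✗
review_id=69: ✗
review_id=70: ✗
review_id=71: ✓ → 1463
helpful_avg = (880 + 1814 + 1837 + 1463) / 4 = 1498.5
—
[ja_sum: lang <> 'ja' OR helpful >= 83]
review_id=60: ✓ → 1595
review_id=61: ✓ → 880
review_id=62: ✓ → 122
review_id=63: ✓ → 1801
review_id=64: ✓ → 1814
review_id=65: ✓ → 1591
review_id=66: ✓ → 504
review_id=67: ✓ → 1837
review_id=68: ✓ → 993
review_id=69: ✓ → 114
review_id=70: ✓ → 1190
review_id=71: ✓ → 1463
ja_sum = 1595 + 880 + 122 + 1801 + 1814 + 1591 + 504 + 1837 + 993 + 114 + 1190 + 1463 = 13904

helpful_avg=1498.5, ja_sum=13904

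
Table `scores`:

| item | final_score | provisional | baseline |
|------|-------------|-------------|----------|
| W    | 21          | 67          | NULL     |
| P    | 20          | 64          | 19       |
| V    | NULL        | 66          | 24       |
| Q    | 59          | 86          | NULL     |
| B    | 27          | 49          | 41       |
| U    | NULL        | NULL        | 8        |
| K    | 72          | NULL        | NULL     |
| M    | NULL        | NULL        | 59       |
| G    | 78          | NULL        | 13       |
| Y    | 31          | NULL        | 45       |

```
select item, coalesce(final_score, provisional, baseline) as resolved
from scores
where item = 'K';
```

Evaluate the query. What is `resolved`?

72

item = K: final_score=72, provisional=NULL, baseline=NULL.
final_score=72 → 72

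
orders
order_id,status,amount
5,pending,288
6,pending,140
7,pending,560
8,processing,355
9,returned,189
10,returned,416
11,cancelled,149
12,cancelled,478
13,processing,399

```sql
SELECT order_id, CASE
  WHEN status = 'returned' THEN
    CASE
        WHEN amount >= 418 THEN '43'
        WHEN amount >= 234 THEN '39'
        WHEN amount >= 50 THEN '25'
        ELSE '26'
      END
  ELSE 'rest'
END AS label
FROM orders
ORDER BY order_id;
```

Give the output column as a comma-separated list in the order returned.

order_id=5: status='pending' → outer ELSE → rest
order_id=6: status='pending' → outer ELSE → rest
order_id=7: status='pending' → outer ELSE → rest
order_id=8: status='processing' → outer ELSE → rest
order_id=9: status='returned' → inner[amount >= 50] → 25
order_id=10: status='returned' → inner[amount >= 234] → 39
order_id=11: status='cancelled' → outer ELSE → rest
order_id=12: status='cancelled' → outer ELSE → rest
order_id=13: status='processing' → outer ELSE → rest

rest, rest, rest, rest, 25, 39, rest, rest, rest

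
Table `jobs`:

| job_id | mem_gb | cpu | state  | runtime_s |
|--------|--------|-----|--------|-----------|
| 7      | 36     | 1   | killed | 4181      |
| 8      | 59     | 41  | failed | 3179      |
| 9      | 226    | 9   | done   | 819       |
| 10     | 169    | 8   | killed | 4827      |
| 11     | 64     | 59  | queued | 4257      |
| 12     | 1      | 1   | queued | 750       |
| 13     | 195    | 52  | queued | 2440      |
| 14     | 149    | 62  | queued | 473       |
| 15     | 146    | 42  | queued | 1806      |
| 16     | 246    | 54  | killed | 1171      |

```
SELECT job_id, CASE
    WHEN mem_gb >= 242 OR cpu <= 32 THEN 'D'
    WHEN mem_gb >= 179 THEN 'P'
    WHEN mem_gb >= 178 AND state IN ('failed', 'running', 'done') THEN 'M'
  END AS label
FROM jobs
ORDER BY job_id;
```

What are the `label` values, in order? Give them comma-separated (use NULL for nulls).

job_id=7: mem_gb >= 242 OR cpu <= 32 → D
job_id=8: (no match → NULL) → NULL
job_id=9: mem_gb >= 242 OR cpu <= 32 → D
job_id=10: mem_gb >= 242 OR cpu <= 32 → D
job_id=11: (no match → NULL) → NULL
job_id=12: mem_gb >= 242 OR cpu <= 32 → D
job_id=13: mem_gb >= 179 → P
job_id=14: (no match → NULL) → NULL
job_id=15: (no match → NULL) → NULL
job_id=16: mem_gb >= 242 OR cpu <= 32 → D

D, NULL, D, D, NULL, D, P, NULL, NULL, D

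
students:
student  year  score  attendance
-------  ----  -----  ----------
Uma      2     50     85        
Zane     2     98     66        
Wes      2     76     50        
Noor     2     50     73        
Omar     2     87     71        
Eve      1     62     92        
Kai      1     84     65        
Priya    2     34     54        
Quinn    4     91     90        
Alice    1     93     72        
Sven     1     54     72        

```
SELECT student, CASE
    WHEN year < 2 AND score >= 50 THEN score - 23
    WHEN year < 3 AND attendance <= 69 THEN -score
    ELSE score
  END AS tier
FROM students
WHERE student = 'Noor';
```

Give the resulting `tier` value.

50

student = Noor: year=2, score=50, attendance=73.
year < 2 AND score >= 50 → false
year < 3 AND attendance <= 69 → false
No prior WHEN matched → ELSE → 50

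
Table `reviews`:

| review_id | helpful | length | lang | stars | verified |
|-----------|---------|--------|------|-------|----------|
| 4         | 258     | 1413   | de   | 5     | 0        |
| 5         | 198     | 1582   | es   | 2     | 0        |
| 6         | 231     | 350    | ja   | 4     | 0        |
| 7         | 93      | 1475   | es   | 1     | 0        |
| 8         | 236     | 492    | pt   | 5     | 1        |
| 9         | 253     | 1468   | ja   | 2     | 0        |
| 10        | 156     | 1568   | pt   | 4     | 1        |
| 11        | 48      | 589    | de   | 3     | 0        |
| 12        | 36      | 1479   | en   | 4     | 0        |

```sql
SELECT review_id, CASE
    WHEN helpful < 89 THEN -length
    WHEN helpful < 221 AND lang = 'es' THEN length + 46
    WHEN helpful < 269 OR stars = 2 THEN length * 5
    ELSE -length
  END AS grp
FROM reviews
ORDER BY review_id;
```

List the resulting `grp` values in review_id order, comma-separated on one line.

7065, 1628, 1750, 1521, 2460, 7340, 7840, -589, -1479

review_id=4: helpful < 269 OR stars = 2 → 7065
review_id=5: helpful < 221 AND lang = 'es' → 1628
review_id=6: helpful < 269 OR stars = 2 → 1750
review_id=7: helpful < 221 AND lang = 'es' → 1521
review_id=8: helpful < 269 OR stars = 2 → 2460
review_id=9: helpful < 269 OR stars = 2 → 7340
review_id=10: helpful < 269 OR stars = 2 → 7840
review_id=11: helpful < 89 → -589
review_id=12: helpful < 89 → -1479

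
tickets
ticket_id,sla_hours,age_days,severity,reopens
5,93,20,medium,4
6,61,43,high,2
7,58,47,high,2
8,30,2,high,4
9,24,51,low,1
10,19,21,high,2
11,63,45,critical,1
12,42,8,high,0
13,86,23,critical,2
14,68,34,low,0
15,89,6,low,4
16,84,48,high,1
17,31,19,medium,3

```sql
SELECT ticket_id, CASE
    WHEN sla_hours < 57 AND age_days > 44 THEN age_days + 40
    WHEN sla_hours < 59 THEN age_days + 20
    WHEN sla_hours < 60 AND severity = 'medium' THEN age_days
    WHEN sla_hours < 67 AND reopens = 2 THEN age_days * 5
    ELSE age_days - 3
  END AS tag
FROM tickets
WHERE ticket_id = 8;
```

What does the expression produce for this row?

22

ticket_id = 8: sla_hours=30, age_days=2, severity=high, reopens=4.
sla_hours < 57 AND age_days > 44 → false
sla_hours < 59 → true → 22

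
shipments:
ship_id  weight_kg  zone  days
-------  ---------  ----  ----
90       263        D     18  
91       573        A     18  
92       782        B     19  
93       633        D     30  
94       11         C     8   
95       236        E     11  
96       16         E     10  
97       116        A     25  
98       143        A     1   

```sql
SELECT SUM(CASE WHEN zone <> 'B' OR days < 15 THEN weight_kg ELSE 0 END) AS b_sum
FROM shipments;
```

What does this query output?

ship_id=90: ✓ → 263
ship_id=91: ✓ → 573
ship_id=92: ✗
ship_id=93: ✓ → 633
ship_id=94: ✓ → 11
ship_id=95: ✓ → 236
ship_id=96: ✓ → 16
ship_id=97: ✓ → 116
ship_id=98: ✓ → 143
b_sum = 263 + 573 + 633 + 11 + 236 + 16 + 116 + 143 = 1991

1991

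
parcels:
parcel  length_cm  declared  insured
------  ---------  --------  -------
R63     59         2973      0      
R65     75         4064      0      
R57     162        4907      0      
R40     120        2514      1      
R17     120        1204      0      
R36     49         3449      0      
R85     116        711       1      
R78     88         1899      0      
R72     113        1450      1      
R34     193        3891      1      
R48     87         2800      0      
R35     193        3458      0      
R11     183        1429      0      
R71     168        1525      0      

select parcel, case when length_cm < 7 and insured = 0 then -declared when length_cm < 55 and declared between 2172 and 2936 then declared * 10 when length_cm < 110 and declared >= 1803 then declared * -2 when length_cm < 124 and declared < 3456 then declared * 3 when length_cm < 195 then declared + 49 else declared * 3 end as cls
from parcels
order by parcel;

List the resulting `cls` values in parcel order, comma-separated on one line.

1478, 3612, 3940, 3507, -6898, 7542, -5600, 4956, -5946, -8128, 1574, 4350, -3798, 2133

parcel=R11: length_cm < 195 → 1478
parcel=R17: length_cm < 124 and declared < 3456 → 3612
parcel=R34: length_cm < 195 → 3940
parcel=R35: length_cm < 195 → 3507
parcel=R36: length_cm < 110 and declared >= 1803 → -6898
parcel=R40: length_cm < 124 and declared < 3456 → 7542
parcel=R48: length_cm < 110 and declared >= 1803 → -5600
parcel=R57: length_cm < 195 → 4956
parcel=R63: length_cm < 110 and declared >= 1803 → -5946
parcel=R65: length_cm < 110 and declared >= 1803 → -8128
parcel=R71: length_cm < 195 → 1574
parcel=R72: length_cm < 124 and declared < 3456 → 4350
parcel=R78: length_cm < 110 and declared >= 1803 → -3798
parcel=R85: length_cm < 124 and declared < 3456 → 2133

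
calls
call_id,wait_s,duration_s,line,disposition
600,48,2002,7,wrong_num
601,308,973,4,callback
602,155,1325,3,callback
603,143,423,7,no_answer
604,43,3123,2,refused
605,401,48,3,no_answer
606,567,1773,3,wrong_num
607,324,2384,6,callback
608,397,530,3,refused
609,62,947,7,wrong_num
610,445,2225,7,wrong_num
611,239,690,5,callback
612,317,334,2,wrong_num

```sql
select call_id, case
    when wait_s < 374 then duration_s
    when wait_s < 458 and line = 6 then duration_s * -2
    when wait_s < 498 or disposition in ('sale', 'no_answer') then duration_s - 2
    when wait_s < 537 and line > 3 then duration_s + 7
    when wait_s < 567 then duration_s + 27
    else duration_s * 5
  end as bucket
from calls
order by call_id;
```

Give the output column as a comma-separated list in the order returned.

call_id=600: wait_s < 374 → 2002
call_id=601: wait_s < 374 → 973
call_id=602: wait_s < 374 → 1325
call_id=603: wait_s < 374 → 423
call_id=604: wait_s < 374 → 3123
call_id=605: wait_s < 498 or disposition in ('sale', 'no_answer') → 46
call_id=606: ELSE → 8865
call_id=607: wait_s < 374 → 2384
call_id=608: wait_s < 498 or disposition in ('sale', 'no_answer') → 528
call_id=609: wait_s < 374 → 947
call_id=610: wait_s < 498 or disposition in ('sale', 'no_answer') → 2223
call_id=611: wait_s < 374 → 690
call_id=612: wait_s < 374 → 334

2002, 973, 1325, 423, 3123, 46, 8865, 2384, 528, 947, 2223, 690, 334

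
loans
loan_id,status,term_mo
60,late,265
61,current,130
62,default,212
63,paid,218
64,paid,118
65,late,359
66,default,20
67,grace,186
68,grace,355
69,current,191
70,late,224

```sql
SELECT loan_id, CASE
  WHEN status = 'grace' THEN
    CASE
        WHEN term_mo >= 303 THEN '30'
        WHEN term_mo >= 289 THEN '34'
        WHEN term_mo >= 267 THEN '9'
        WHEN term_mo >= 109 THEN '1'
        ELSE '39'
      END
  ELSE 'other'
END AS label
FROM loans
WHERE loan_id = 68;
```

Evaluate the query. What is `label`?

loan_id = 68: status=grace, term_mo=355.
status='grace' → inner[term_mo >= 303] → 30

30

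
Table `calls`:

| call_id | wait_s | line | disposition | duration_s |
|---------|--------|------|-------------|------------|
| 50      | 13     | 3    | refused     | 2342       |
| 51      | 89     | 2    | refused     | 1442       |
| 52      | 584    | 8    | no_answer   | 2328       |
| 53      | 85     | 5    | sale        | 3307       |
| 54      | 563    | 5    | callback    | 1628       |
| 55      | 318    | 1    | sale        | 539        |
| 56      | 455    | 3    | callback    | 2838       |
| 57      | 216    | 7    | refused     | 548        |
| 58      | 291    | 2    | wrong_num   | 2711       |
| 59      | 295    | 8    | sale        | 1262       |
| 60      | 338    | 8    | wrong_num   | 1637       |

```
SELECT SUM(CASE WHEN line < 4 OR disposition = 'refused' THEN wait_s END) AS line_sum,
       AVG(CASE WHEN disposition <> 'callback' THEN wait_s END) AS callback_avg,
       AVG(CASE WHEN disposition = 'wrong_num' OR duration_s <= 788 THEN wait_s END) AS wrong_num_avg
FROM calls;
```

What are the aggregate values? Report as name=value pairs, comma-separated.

line_sum=1382, callback_avg=247.6666666667, wrong_num_avg=290.75

[line_sum: line < 4 OR disposition = 'refused']
call_id=50: ✓ → 13
call_id=51: ✓ → 89
call_id=52: ✗
call_id=53: ✗
call_id=54: ✗
call_id=55: ✓ → 318
call_id=56: ✓ → 455
call_id=57: ✓ → 216
call_id=58: ✓ → 291
call_id=59: ✗
call_id=60: ✗
line_sum = 13 + 89 + 318 + 455 + 216 + 291 = 1382
—
[callback_avg: disposition <> 'callback']
call_id=50: ✓ → 13
call_id=51: ✓ → 89
call_id=52: ✓ → 584
call_id=53: ✓ → 85
call_id=54: ✗
call_id=55: ✓ → 318
call_id=56: ✗
call_id=57: ✓ → 216
call_id=58: ✓ → 291
call_id=59: ✓ → 295
call_id=60: ✓ → 338
callback_avg = (13 + 89 + 584 + 85 + 318 + 216 + 291 + 295 + 338) / 9 = 247.6666666667
—
[wrong_num_avg: disposition = 'wrong_num' OR duration_s <= 788]
call_id=50: ✗
call_id=51: ✗
call_id=52: ✗
call_id=53: ✗
call_id=54: ✗
call_id=55: ✓ → 318
call_id=56: ✗
call_id=57: ✓ → 216
call_id=58: ✓ → 291
call_id=59: ✗
call_id=60: ✓ → 338
wrong_num_avg = (318 + 216 + 291 + 338) / 4 = 290.75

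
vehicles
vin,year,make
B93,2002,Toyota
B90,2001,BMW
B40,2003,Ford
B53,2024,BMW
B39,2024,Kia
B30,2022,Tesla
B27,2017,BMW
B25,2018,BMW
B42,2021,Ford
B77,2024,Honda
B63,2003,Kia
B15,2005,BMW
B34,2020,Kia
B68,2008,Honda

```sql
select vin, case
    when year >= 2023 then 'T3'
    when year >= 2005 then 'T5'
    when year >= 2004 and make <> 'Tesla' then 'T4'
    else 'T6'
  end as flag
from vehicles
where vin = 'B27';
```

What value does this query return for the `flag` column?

T5

vin = B27: year=2017, make=BMW.
year >= 2023 → false
year >= 2005 → true → T5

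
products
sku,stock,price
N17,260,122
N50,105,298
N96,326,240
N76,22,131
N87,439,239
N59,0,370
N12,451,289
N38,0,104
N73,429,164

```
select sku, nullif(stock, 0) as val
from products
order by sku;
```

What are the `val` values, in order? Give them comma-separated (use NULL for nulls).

sku=N12: stock=451 vs 0: differ → 451
sku=N17: stock=260 vs 0: differ → 260
sku=N38: stock=0 vs 0: equal → NULL
sku=N50: stock=105 vs 0: differ → 105
sku=N59: stock=0 vs 0: equal → NULL
sku=N73: stock=429 vs 0: differ → 429
sku=N76: stock=22 vs 0: differ → 22
sku=N87: stock=439 vs 0: differ → 439
sku=N96: stock=326 vs 0: differ → 326

451, 260, NULL, 105, NULL, 429, 22, 439, 326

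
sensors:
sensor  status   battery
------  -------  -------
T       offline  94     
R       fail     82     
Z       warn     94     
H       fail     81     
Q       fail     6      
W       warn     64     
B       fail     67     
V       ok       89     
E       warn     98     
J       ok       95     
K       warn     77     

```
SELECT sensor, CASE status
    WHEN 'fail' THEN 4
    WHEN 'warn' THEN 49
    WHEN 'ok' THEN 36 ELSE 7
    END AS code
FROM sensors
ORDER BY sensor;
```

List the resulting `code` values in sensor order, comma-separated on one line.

4, 49, 4, 36, 49, 4, 4, 7, 36, 49, 49

sensor=B: status='fail' → 4
sensor=E: status='warn' → 49
sensor=H: status='fail' → 4
sensor=J: status='ok' → 36
sensor=K: status='warn' → 49
sensor=Q: status='fail' → 4
sensor=R: status='fail' → 4
sensor=T: ELSE → 7
sensor=V: status='ok' → 36
sensor=W: status='warn' → 49
sensor=Z: status='warn' → 49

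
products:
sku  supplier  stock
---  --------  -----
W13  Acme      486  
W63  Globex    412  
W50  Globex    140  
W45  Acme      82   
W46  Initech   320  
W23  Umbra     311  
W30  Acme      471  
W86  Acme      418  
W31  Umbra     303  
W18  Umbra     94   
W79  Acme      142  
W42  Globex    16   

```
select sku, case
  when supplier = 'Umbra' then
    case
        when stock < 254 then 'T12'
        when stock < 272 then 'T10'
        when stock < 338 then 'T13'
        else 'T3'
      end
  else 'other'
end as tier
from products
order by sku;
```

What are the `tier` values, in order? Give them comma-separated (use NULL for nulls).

sku=W13: supplier='Acme' → outer ELSE → other
sku=W18: supplier='Umbra' → inner[stock < 254] → T12
sku=W23: supplier='Umbra' → inner[stock < 338] → T13
sku=W30: supplier='Acme' → outer ELSE → other
sku=W31: supplier='Umbra' → inner[stock < 338] → T13
sku=W42: supplier='Globex' → outer ELSE → other
sku=W45: supplier='Acme' → outer ELSE → other
sku=W46: supplier='Initech' → outer ELSE → other
sku=W50: supplier='Globex' → outer ELSE → other
sku=W63: supplier='Globex' → outer ELSE → other
sku=W79: supplier='Acme' → outer ELSE → other
sku=W86: supplier='Acme' → outer ELSE → other

other, T12, T13, other, T13, other, other, other, other, other, other, other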